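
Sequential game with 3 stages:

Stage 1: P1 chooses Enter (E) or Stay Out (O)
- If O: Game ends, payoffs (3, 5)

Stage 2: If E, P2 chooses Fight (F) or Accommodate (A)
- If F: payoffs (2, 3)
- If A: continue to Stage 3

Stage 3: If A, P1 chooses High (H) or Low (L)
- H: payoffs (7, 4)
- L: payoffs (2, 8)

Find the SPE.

SPE: (E, A, H); Outcome (7, 4)

Work:
Stage 3: P1 chooses H (7 vs 2)
Stage 2: P2: F->3, A->4 (anticipating H). Choose A
Stage 1: P1: O->3, E->7 (anticipating A, H). Choose E
SPE path: E -> A -> H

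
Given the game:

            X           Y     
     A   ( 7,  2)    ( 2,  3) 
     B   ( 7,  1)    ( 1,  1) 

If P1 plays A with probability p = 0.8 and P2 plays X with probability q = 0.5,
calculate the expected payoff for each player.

E[P1] = 4.4, E[P2] = 2.2

Work:
E[P1] = p·q·π₁(A,X) + p·(1-q)·π₁(A,Y) + (1-p)·q·π₁(B,X) + (1-p)·(1-q)·π₁(B,Y)
= 0.8·0.5·7 + 0.8·0.5·2 + 0.2·0.5·7 + 0.2·0.5·1
= 4.4

E[P2] = 2.2 (similar calculation)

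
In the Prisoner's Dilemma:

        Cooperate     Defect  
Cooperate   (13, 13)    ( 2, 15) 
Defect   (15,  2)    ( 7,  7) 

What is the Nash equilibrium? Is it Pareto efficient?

(Defect, Defect) is NE; not Pareto efficient

Work:
Defect dominates Cooperate for both players:
If P2 cooperates: Defect (15) > Cooperate (13)
If P2 defects: Defect (7) > Cooperate (2)
NE: (Defect, Defect) with payoff (7, 7)
But (Cooperate, Cooperate) = (13, 13) Pareto dominates (7, 7)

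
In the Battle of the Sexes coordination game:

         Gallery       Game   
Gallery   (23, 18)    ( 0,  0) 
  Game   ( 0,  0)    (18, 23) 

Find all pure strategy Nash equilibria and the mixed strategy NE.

Pure NE: (Gallery, Gallery) and (Game, Game); Mixed NE: p = 0.561, q = 0.439

Work:
Check pure NE:
(Gallery, Gallery): (23, 18) - no unilateral deviation beneficial
(Game, Game): (18, 23) - no unilateral deviation beneficial
Mixed NE: P1 plays Gallery with p = 0.561, P2 plays Gallery with q = 0.439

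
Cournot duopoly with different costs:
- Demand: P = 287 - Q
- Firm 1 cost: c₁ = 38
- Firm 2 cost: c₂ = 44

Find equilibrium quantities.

q₁* = 85.0, q₂* = 79.0

Work:
Reaction: q₁ = (287 - 38 - q₂)/2
Reaction: q₂ = (287 - 44 - q₁)/2
Solve simultaneously:
q₁* = (287 - 2×38 + 44)/3 = 85.0
q₂* = (287 - 2×44 + 38)/3 = 79.0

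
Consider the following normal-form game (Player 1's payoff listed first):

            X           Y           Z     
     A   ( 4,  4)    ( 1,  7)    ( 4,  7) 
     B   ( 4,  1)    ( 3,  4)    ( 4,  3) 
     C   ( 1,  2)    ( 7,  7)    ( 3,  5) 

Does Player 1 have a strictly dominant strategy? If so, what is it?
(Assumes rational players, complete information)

No strictly dominant strategy exists for Player 1

Work:
A strategy strictly dominates another if it gives a strictly higher payoff against every opponent action. Compare each pair of P1's strategies column-by-column:
  A vs B: [4 vs 4, 1 vs 3, 4 vs 4] → A does not strictly dominate B (column X: 4 ≤ 4)
  A vs C: [4 vs 1, 1 vs 7, 4 vs 3] → A does not strictly dominate C (column Y: 1 ≤ 7)
  B vs A: [4 vs 4, 3 vs 1, 4 vs 4] → B does not strictly dominate A (column X: 4 ≤ 4)
  B vs C: [4 vs 1, 3 vs 7, 4 vs 3] → B does not strictly dominate C (column Y: 3 ≤ 7)
  C vs A: [1 vs 4, 7 vs 1, 3 vs 4] → C does not strictly dominate A (column X: 1 ≤ 4)
  C vs B: [1 vs 4, 7 vs 3, 3 vs 4] → C does not strictly dominate B (column X: 1 ≤ 4)
No single strategy strictly dominates all others → no strictly dominant strategy.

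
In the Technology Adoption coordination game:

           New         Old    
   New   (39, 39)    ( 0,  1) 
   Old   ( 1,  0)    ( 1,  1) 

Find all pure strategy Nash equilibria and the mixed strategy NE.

Pure NE: (New, New) and (Old, Old); Mixed NE: p = 0.0256, q = 0.0256

Work:
Check pure NE:
(New, New): (39, 39) - no unilateral deviation beneficial
(Old, Old): (1, 1) - no unilateral deviation beneficial
Mixed NE: P1 plays New with p = 0.0256, P2 plays New with q = 0.0256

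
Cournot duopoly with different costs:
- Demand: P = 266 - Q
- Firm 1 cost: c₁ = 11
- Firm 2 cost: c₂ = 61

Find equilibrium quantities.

q₁* = 101.67, q₂* = 51.67

Work:
Reaction: q₁ = (266 - 11 - q₂)/2
Reaction: q₂ = (266 - 61 - q₁)/2
Solve simultaneously:
q₁* = (266 - 2×11 + 61)/3 = 101.67
q₂* = (266 - 2×61 + 11)/3 = 51.67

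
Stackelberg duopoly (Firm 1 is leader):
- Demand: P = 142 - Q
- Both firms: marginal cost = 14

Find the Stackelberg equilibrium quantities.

q₁* (leader) = 64.0, q₂* (follower) = 32.0

Work:
Follower's reaction: q₂ = (a - c - q₁)/2
Leader substitutes: π₁ = q₁·(a - q₁ - (a-c-q₁)/2 - c)
FOC: q₁* = (142 - 14)/2 = 64.00
Then: q₂* = (142 - 14 - 64.0)/2 = 32.00
Leader has first-mover advantage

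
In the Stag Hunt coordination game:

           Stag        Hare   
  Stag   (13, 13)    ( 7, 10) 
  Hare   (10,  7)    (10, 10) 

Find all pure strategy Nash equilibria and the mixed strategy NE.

Pure NE: (Stag, Stag) and (Hare, Hare); Mixed NE: p = 0.5, q = 0.5

Work:
Check pure NE:
(Stag, Stag): (13, 13) - no unilateral deviation beneficial
(Hare, Hare): (10, 10) - no unilateral deviation beneficial
Mixed NE: P1 plays Stag with p = 0.5, P2 plays Stag with q = 0.5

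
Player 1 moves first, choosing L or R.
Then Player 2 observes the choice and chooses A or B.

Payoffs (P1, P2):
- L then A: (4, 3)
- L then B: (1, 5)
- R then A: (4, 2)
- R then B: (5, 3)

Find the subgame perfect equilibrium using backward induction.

P1 plays R, P2 plays B after L and B after R; Payoff (5, 3)

Work:
Backward induction:
After L: P2 chooses B → P1 gets 1
After R: P2 chooses B → P1 gets 5
P1 chooses R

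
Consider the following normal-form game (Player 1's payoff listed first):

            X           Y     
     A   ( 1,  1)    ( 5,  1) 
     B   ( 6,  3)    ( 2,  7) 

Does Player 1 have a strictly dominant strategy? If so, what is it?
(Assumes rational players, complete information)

No strictly dominant strategy exists for Player 1

Work:
A strategy strictly dominates another if it gives a strictly higher payoff against every opponent action. Compare each pair of P1's strategies column-by-column:
  A vs B: [1 vs 6, 5 vs 2] → A does not strictly dominate B (column X: 1 ≤ 6)
  B vs A: [6 vs 1, 2 vs 5] → B does not strictly dominate A (column Y: 2 ≤ 5)
No single strategy strictly dominates all others → no strictly dominant strategy.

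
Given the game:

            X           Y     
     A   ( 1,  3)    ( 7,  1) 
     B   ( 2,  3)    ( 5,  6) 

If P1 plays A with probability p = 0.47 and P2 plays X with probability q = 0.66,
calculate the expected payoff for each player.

E[P1] = 3.0294, E[P2] = 3.221

Work:
E[P1] = p·q·π₁(A,X) + p·(1-q)·π₁(A,Y) + (1-p)·q·π₁(B,X) + (1-p)·(1-q)·π₁(B,Y)
= 0.47·0.66·1 + 0.47·0.34·7 + 0.53·0.66·2 + 0.53·0.34·5
= 3.0294

E[P2] = 3.221 (similar calculation)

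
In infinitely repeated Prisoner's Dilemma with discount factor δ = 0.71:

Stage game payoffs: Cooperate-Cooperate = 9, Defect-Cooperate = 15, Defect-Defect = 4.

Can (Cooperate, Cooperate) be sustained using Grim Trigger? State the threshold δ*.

δ* = 0.5455; since δ = 0.71 ≥ 0.5455, cooperation can be sustained

Work:
For Grim Trigger:
Cooperate forever: 9/(1-δ)
Defect then punished: 15 + 4·δ/(1-δ)
Need: 9/(1-δ) ≥ 15 + 4·δ/(1-δ)
Solving: δ ≥ (T-R)/(T-P) = (15-9)/(15-4) = 0.5455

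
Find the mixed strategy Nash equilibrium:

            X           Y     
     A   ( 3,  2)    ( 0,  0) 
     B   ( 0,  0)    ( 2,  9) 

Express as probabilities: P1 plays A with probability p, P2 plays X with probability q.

p = 0.8182, q = 0.4

Work:
Find probabilities that make opponent indifferent:
P2 chooses q to make P1 indifferent between A and B
P1 chooses p to make P2 indifferent between X and Y
Mixed NE: P1 plays (A: 0.8182, B: 0.1818), P2 plays (X: 0.4, Y: 0.6)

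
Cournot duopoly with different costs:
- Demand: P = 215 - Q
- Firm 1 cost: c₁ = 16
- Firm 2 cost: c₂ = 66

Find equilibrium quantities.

q₁* = 83.0, q₂* = 33.0

Work:
Reaction: q₁ = (215 - 16 - q₂)/2
Reaction: q₂ = (215 - 66 - q₁)/2
Solve simultaneously:
q₁* = (215 - 2×16 + 66)/3 = 83.0
q₂* = (215 - 2×66 + 16)/3 = 33.0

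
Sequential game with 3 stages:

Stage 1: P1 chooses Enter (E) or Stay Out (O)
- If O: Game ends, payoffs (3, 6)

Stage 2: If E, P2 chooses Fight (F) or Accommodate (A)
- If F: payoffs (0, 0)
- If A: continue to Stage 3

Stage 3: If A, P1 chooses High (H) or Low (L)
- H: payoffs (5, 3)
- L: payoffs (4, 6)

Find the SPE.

SPE: (E, A, H); Outcome (5, 3)

Work:
Stage 3: P1 chooses H (5 vs 4)
Stage 2: P2: F->0, A->3 (anticipating H). Choose A
Stage 1: P1: O->3, E->5 (anticipating A, H). Choose E
SPE path: E -> A -> H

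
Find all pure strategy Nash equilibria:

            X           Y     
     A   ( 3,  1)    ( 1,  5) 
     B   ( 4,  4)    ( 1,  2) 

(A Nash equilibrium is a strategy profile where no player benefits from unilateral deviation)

Nash equilibrium: (A, Y), (B, X)

Work:
Best responses:
  P1 vs X: payoffs [3, 4] → best response B (payoff 4)
  P1 vs Y: payoffs [1, 1] → best response A/B (payoff 1)
  P2 vs A: payoffs [1, 5] → best response Y (payoff 5)
  P2 vs B: payoffs [4, 2] → best response X (payoff 4)
Mutual best responses: (A,Y), (B,X) → Nash equilibria.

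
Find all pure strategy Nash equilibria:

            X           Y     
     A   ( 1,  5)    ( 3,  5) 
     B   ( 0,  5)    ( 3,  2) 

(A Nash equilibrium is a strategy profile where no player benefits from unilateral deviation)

Nash equilibrium: (A, X), (A, Y)

Work:
Best responses:
  P1 vs X: payoffs [1, 0] → best response A (payoff 1)
  P1 vs Y: payoffs [3, 3] → best response A/B (payoff 3)
  P2 vs A: payoffs [5, 5] → best response X/Y (payoff 5)
  P2 vs B: payoffs [5, 2] → best response X (payoff 5)
Mutual best responses: (A,X), (A,Y) → Nash equilibria.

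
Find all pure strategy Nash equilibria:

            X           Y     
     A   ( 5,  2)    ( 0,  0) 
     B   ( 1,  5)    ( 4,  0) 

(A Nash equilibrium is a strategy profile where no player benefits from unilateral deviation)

Nash equilibrium: (A, X)

Work:
Best responses:
  P1 vs X: payoffs [5, 1] → best response A (payoff 5)
  P1 vs Y: payoffs [0, 4] → best response B (payoff 4)
  P2 vs A: payoffs [2, 0] → best response X (payoff 2)
  P2 vs B: payoffs [5, 0] → best response X (payoff 5)
Mutual best responses: (A,X) → Nash equilibria.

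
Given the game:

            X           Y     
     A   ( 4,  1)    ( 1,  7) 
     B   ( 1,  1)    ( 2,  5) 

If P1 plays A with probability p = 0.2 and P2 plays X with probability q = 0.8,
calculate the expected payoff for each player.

E[P1] = 1.64, E[P2] = 1.88

Work:
E[P1] = p·q·π₁(A,X) + p·(1-q)·π₁(A,Y) + (1-p)·q·π₁(B,X) + (1-p)·(1-q)·π₁(B,Y)
= 0.2·0.8·4 + 0.2·0.2·1 + 0.8·0.8·1 + 0.8·0.2·2
= 1.64

E[P2] = 1.88 (similar calculation)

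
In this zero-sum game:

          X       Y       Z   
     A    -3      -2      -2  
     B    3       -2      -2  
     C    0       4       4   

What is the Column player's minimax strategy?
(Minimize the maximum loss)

Column should play X, value = 3

Work:
Column player minimizes Row's maximum payoff:
Column X: max payoff to Row = 3
Column Y: max payoff to Row = 4
Column Z: max payoff to Row = 4
Minimum is 3, achieved by column X.
Minimax strategy: X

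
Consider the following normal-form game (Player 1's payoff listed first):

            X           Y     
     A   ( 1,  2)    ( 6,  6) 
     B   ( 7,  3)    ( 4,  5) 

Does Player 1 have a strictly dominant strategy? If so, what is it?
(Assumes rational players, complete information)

No strictly dominant strategy exists for Player 1

Work:
A strategy strictly dominates another if it gives a strictly higher payoff against every opponent action. Compare each pair of P1's strategies column-by-column:
  A vs B: [1 vs 7, 6 vs 4] → A does not strictly dominate B (column X: 1 ≤ 7)
  B vs A: [7 vs 1, 4 vs 6] → B does not strictly dominate A (column Y: 4 ≤ 6)
No single strategy strictly dominates all others → no strictly dominant strategy.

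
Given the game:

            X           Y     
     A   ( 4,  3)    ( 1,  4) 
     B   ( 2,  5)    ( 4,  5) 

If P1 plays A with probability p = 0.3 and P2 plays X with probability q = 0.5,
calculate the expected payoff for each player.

E[P1] = 2.85, E[P2] = 4.55

Work:
E[P1] = p·q·π₁(A,X) + p·(1-q)·π₁(A,Y) + (1-p)·q·π₁(B,X) + (1-p)·(1-q)·π₁(B,Y)
= 0.3·0.5·4 + 0.3·0.5·1 + 0.7·0.5·2 + 0.7·0.5·4
= 2.85

E[P2] = 4.55 (similar calculation)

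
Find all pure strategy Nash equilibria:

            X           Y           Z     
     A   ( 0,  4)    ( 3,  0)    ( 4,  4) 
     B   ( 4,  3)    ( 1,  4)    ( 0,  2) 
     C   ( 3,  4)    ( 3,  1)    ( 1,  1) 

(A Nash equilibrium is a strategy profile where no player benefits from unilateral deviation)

Nash equilibrium: (A, Z)

Work:
Best responses:
  P1 vs X: payoffs [0, 4, 3] → best response B (payoff 4)
  P1 vs Y: payoffs [3, 1, 3] → best response A/C (payoff 3)
  P1 vs Z: payoffs [4, 0, 1] → best response A (payoff 4)
  P2 vs A: payoffs [4, 0, 4] → best response X/Z (payoff 4)
  P2 vs B: payoffs [3, 4, 2] → best response Y (payoff 4)
  P2 vs C: payoffs [4, 1, 1] → best response X (payoff 4)
Mutual best responses: (A,Z) → Nash equilibria.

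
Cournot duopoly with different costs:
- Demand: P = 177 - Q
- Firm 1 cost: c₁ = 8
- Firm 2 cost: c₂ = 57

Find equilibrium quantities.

q₁* = 72.67, q₂* = 23.67

Work:
Reaction: q₁ = (177 - 8 - q₂)/2
Reaction: q₂ = (177 - 57 - q₁)/2
Solve simultaneously:
q₁* = (177 - 2×8 + 57)/3 = 72.67
q₂* = (177 - 2×57 + 8)/3 = 23.67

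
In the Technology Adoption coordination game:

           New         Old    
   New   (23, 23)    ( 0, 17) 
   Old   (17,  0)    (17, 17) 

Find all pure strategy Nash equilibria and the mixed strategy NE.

Pure NE: (New, New) and (Old, Old); Mixed NE: p = 0.7391, q = 0.7391

Work:
Check pure NE:
(New, New): (23, 23) - no unilateral deviation beneficial
(Old, Old): (17, 17) - no unilateral deviation beneficial
Mixed NE: P1 plays New with p = 0.7391, P2 plays New with q = 0.7391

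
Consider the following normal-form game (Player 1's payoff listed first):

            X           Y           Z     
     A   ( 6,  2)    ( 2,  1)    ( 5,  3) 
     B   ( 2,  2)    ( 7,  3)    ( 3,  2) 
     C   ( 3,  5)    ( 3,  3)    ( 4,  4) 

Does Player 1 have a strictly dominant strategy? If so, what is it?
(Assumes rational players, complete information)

No strictly dominant strategy exists for Player 1

Work:
A strategy strictly dominates another if it gives a strictly higher payoff against every opponent action. Compare each pair of P1's strategies column-by-column:
  A vs B: [6 vs 2, 2 vs 7, 5 vs 3] → A does not strictly dominate B (column Y: 2 ≤ 7)
  A vs C: [6 vs 3, 2 vs 3, 5 vs 4] → A does not strictly dominate C (column Y: 2 ≤ 3)
  B vs A: [2 vs 6, 7 vs 2, 3 vs 5] → B does not strictly dominate A (column X: 2 ≤ 6)
  B vs C: [2 vs 3, 7 vs 3, 3 vs 4] → B does not strictly dominate C (column X: 2 ≤ 3)
  C vs A: [3 vs 6, 3 vs 2, 4 vs 5] → C does not strictly dominate A (column X: 3 ≤ 6)
  C vs B: [3 vs 2, 3 vs 7, 4 vs 3] → C does not strictly dominate B (column Y: 3 ≤ 7)
No single strategy strictly dominates all others → no strictly dominant strategy.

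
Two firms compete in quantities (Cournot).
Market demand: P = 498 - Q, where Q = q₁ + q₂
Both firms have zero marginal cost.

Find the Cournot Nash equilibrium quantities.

q₁* = q₂* = 166.0; P* = 166.0

Work:
Profit: π_i = P·q_i = (a - q_i - q_j)·q_i
FOC: ∂π_i/∂q_i = a - 2q_i - q_j = 0
Reaction function: q_i = (498 - q_j)/2
Symmetry: q* = 498/3 = 166.0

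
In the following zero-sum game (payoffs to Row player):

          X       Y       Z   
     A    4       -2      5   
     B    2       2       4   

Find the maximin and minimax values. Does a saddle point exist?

Maximin = 2, Minimax = 2, Saddle: True

Work:
Row minimums: [-2, 2] → maximin = 2
Column maximums: [4, 2, 5] → minimax = 2
Saddle point exists! Game value = 2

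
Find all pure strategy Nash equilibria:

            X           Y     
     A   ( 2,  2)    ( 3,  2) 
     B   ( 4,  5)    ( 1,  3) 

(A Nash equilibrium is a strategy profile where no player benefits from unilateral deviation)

Nash equilibrium: (A, Y), (B, X)

Work:
Best responses:
  P1 vs X: payoffs [2, 4] → best response B (payoff 4)
  P1 vs Y: payoffs [3, 1] → best response A (payoff 3)
  P2 vs A: payoffs [2, 2] → best response X/Y (payoff 2)
  P2 vs B: payoffs [5, 3] → best response X (payoff 5)
Mutual best responses: (A,Y), (B,X) → Nash equilibria.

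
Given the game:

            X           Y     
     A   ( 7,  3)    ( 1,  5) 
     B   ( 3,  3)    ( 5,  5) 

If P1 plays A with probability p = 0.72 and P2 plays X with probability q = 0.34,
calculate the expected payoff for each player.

E[P1] = 3.3984, E[P2] = 4.32

Work:
E[P1] = p·q·π₁(A,X) + p·(1-q)·π₁(A,Y) + (1-p)·q·π₁(B,X) + (1-p)·(1-q)·π₁(B,Y)
= 0.72·0.34·7 + 0.72·0.66·1 + 0.28·0.34·3 + 0.28·0.66·5
= 3.3984

E[P2] = 4.32 (similar calculation)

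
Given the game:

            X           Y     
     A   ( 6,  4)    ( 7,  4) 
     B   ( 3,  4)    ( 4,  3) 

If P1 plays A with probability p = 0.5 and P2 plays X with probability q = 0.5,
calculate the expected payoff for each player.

E[P1] = 5.0, E[P2] = 3.75

Work:
E[P1] = p·q·π₁(A,X) + p·(1-q)·π₁(A,Y) + (1-p)·q·π₁(B,X) + (1-p)·(1-q)·π₁(B,Y)
= 0.5·0.5·6 + 0.5·0.5·7 + 0.5·0.5·3 + 0.5·0.5·4
= 5.0

E[P2] = 3.75 (similar calculation)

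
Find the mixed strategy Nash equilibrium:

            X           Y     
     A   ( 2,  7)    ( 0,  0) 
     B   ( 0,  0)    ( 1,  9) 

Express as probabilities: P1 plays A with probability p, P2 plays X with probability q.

p = 0.5625, q = 0.3333

Work:
Find probabilities that make opponent indifferent:
P2 chooses q to make P1 indifferent between A and B
P1 chooses p to make P2 indifferent between X and Y
Mixed NE: P1 plays (A: 0.5625, B: 0.4375), P2 plays (X: 0.3333, Y: 0.6667)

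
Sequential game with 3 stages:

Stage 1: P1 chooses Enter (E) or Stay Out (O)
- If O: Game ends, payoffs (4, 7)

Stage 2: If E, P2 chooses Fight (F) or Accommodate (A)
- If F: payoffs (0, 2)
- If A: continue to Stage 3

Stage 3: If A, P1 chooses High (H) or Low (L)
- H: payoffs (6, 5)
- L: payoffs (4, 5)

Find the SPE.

SPE: (E, A, H); Outcome (6, 5)

Work:
Stage 3: P1 chooses H (6 vs 4)
Stage 2: P2: F->2, A->5 (anticipating H). Choose A
Stage 1: P1: O->4, E->6 (anticipating A, H). Choose E
SPE path: E -> A -> H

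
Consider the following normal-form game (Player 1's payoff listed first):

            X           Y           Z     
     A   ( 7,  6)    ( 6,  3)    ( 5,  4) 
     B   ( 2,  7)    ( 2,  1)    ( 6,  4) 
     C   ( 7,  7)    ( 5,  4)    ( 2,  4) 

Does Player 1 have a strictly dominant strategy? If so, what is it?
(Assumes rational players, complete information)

No strictly dominant strategy exists for Player 1

Work:
A strategy strictly dominates another if it gives a strictly higher payoff against every opponent action. Compare each pair of P1's strategies column-by-column:
  A vs B: [7 vs 2, 6 vs 2, 5 vs 6] → A does not strictly dominate B (column Z: 5 ≤ 6)
  A vs C: [7 vs 7, 6 vs 5, 5 vs 2] → A does not strictly dominate C (column X: 7 ≤ 7)
  B vs A: [2 vs 7, 2 vs 6, 6 vs 5] → B does not strictly dominate A (column X: 2 ≤ 7)
  B vs C: [2 vs 7, 2 vs 5, 6 vs 2] → B does not strictly dominate C (column X: 2 ≤ 7)
  C vs A: [7 vs 7, 5 vs 6, 2 vs 5] → C does not strictly dominate A (column X: 7 ≤ 7)
  C vs B: [7 vs 2, 5 vs 2, 2 vs 6] → C does not strictly dominate B (column Z: 2 ≤ 6)
No single strategy strictly dominates all others → no strictly dominant strategy.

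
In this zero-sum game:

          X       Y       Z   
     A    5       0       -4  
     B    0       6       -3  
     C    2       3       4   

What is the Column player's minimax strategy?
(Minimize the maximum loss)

Column should play Z, value = 4

Work:
Column player minimizes Row's maximum payoff:
Column X: max payoff to Row = 5
Column Y: max payoff to Row = 6
Column Z: max payoff to Row = 4
Minimum is 4, achieved by column Z.
Minimax strategy: Z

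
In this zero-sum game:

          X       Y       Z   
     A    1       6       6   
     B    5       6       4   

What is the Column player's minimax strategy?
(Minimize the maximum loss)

Column should play X, value = 5

Work:
Column player minimizes Row's maximum payoff:
Column X: max payoff to Row = 5
Column Y: max payoff to Row = 6
Column Z: max payoff to Row = 6
Minimum is 5, achieved by column X.
Minimax strategy: X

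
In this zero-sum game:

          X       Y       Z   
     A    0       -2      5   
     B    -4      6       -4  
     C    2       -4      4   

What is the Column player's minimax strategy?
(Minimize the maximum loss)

Column should play X, value = 2

Work:
Column player minimizes Row's maximum payoff:
Column X: max payoff to Row = 2
Column Y: max payoff to Row = 6
Column Z: max payoff to Row = 5
Minimum is 2, achieved by column X.
Minimax strategy: X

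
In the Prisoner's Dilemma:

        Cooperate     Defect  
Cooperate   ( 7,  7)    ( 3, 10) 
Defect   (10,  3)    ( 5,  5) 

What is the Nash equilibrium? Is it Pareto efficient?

(Defect, Defect) is NE; not Pareto efficient

Work:
Defect dominates Cooperate for both players:
If P2 cooperates: Defect (10) > Cooperate (7)
If P2 defects: Defect (5) > Cooperate (3)
NE: (Defect, Defect) with payoff (5, 5)
But (Cooperate, Cooperate) = (7, 7) Pareto dominates (5, 5)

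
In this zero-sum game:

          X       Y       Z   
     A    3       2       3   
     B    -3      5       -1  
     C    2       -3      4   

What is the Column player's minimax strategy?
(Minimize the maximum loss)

Column should play X, value = 3

Work:
Column player minimizes Row's maximum payoff:
Column X: max payoff to Row = 3
Column Y: max payoff to Row = 5
Column Z: max payoff to Row = 4
Minimum is 3, achieved by column X.
Minimax strategy: X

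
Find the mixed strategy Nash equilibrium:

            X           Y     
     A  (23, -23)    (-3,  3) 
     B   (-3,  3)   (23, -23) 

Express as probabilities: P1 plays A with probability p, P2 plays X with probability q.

p = 0.5, q = 0.5

Work:
Find probabilities that make opponent indifferent:
P2 chooses q to make P1 indifferent between A and B
P1 chooses p to make P2 indifferent between X and Y
Mixed NE: P1 plays (A: 0.5, B: 0.5), P2 plays (X: 0.5, Y: 0.5)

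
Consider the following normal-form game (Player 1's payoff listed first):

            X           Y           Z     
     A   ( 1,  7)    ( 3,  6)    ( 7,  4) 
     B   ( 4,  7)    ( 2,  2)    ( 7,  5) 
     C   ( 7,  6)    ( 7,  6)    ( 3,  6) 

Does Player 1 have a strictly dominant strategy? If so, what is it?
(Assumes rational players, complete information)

No strictly dominant strategy exists for Player 1

Work:
A strategy strictly dominates another if it gives a strictly higher payoff against every opponent action. Compare each pair of P1's strategies column-by-column:
  A vs B: [1 vs 4, 3 vs 2, 7 vs 7] → A does not strictly dominate B (column X: 1 ≤ 4)
  A vs C: [1 vs 7, 3 vs 7, 7 vs 3] → A does not strictly dominate C (column X: 1 ≤ 7)
  B vs A: [4 vs 1, 2 vs 3, 7 vs 7] → B does not strictly dominate A (column Y: 2 ≤ 3)
  B vs C: [4 vs 7, 2 vs 7, 7 vs 3] → B does not strictly dominate C (column X: 4 ≤ 7)
  C vs A: [7 vs 1, 7 vs 3, 3 vs 7] → C does not strictly dominate A (column Z: 3 ≤ 7)
  C vs B: [7 vs 4, 7 vs 2, 3 vs 7] → C does not strictly dominate B (column Z: 3 ≤ 7)
No single strategy strictly dominates all others → no strictly dominant strategy.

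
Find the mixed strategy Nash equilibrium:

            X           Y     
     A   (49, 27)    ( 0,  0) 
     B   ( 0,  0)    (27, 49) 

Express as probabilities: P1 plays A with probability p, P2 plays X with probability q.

p = 0.6447, q = 0.3553

Work:
Find probabilities that make opponent indifferent:
P2 chooses q to make P1 indifferent between A and B
P1 chooses p to make P2 indifferent between X and Y
Mixed NE: P1 plays (A: 0.6447, B: 0.3553), P2 plays (X: 0.3553, Y: 0.6447)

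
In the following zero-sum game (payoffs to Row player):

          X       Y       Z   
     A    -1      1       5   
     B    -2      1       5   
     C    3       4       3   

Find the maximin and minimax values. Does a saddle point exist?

Maximin = 3, Minimax = 3, Saddle: True

Work:
Row minimums: [-1, -2, 3] → maximin = 3
Column maximums: [3, 4, 5] → minimax = 3
Saddle point exists! Game value = 3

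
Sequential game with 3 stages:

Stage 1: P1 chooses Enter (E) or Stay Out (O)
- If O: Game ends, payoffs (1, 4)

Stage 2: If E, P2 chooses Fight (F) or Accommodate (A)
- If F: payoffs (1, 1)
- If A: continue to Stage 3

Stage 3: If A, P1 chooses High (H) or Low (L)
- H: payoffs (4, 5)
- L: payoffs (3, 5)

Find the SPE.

SPE: (E, A, H); Outcome (4, 5)

Work:
Stage 3: P1 chooses H (4 vs 3)
Stage 2: P2: F->1, A->5 (anticipating H). Choose A
Stage 1: P1: O->1, E->4 (anticipating A, H). Choose E
SPE path: E -> A -> H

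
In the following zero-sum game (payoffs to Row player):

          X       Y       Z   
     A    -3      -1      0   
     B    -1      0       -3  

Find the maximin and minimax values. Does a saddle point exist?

Maximin = -3, Minimax = -1, Saddle: False

Work:
Row minimums: [-3, -3] → maximin = -3
Column maximums: [-1, 0, 0] → minimax = -1
No saddle point (maximin ≠ minimax). Mixed strategy needed.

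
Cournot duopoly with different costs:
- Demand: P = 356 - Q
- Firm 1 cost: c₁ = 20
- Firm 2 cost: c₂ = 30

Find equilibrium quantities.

q₁* = 115.33, q₂* = 105.33

Work:
Reaction: q₁ = (356 - 20 - q₂)/2
Reaction: q₂ = (356 - 30 - q₁)/2
Solve simultaneously:
q₁* = (356 - 2×20 + 30)/3 = 115.33
q₂* = (356 - 2×30 + 20)/3 = 105.33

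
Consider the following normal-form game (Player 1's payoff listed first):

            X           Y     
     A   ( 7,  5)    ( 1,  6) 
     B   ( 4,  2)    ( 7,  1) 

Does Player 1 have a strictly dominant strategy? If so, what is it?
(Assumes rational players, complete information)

No strictly dominant strategy exists for Player 1

Work:
A strategy strictly dominates another if it gives a strictly higher payoff against every opponent action. Compare each pair of P1's strategies column-by-column:
  A vs B: [7 vs 4, 1 vs 7] → A does not strictly dominate B (column Y: 1 ≤ 7)
  B vs A: [4 vs 7, 7 vs 1] → B does not strictly dominate A (column X: 4 ≤ 7)
No single strategy strictly dominates all others → no strictly dominant strategy.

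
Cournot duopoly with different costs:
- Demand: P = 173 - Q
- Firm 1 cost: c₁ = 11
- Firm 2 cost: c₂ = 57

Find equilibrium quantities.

q₁* = 69.33, q₂* = 23.33

Work:
Reaction: q₁ = (173 - 11 - q₂)/2
Reaction: q₂ = (173 - 57 - q₁)/2
Solve simultaneously:
q₁* = (173 - 2×11 + 57)/3 = 69.33
q₂* = (173 - 2×57 + 11)/3 = 23.33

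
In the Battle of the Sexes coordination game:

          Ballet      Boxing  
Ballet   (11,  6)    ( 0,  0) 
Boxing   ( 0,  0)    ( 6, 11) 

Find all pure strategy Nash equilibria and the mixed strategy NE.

Pure NE: (Ballet, Ballet) and (Boxing, Boxing); Mixed NE: p = 0.6471, q = 0.3529

Work:
Check pure NE:
(Ballet, Ballet): (11, 6) - no unilateral deviation beneficial
(Boxing, Boxing): (6, 11) - no unilateral deviation beneficial
Mixed NE: P1 plays Ballet with p = 0.6471, P2 plays Ballet with q = 0.3529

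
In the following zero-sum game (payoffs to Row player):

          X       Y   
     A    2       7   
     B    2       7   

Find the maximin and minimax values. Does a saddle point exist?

Maximin = 2, Minimax = 2, Saddle: True

Work:
Row minimums: [2, 2] → maximin = 2
Column maximums: [2, 7] → minimax = 2
Saddle point exists! Game value = 2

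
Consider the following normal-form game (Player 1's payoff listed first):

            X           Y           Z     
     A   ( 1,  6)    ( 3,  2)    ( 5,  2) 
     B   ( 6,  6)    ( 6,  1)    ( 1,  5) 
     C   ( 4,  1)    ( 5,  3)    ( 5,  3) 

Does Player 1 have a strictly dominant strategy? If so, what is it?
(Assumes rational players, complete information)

No strictly dominant strategy exists for Player 1

Work:
A strategy strictly dominates another if it gives a strictly higher payoff against every opponent action. Compare each pair of P1's strategies column-by-column:
  A vs B: [1 vs 6, 3 vs 6, 5 vs 1] → A does not strictly dominate B (column X: 1 ≤ 6)
  A vs C: [1 vs 4, 3 vs 5, 5 vs 5] → A does not strictly dominate C (column X: 1 ≤ 4)
  B vs A: [6 vs 1, 6 vs 3, 1 vs 5] → B does not strictly dominate A (column Z: 1 ≤ 5)
  B vs C: [6 vs 4, 6 vs 5, 1 vs 5] → B does not strictly dominate C (column Z: 1 ≤ 5)
  C vs A: [4 vs 1, 5 vs 3, 5 vs 5] → C does not strictly dominate A (column Z: 5 ≤ 5)
  C vs B: [4 vs 6, 5 vs 6, 5 vs 1] → C does not strictly dominate B (column X: 4 ≤ 6)
No single strategy strictly dominates all others → no strictly dominant strategy.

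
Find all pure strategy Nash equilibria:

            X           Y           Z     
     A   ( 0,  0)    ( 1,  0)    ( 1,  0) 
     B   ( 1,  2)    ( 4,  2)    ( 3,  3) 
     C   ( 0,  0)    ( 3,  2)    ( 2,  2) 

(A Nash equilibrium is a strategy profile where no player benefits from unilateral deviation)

Nash equilibrium: (B, Z)

Work:
Best responses:
  P1 vs X: payoffs [0, 1, 0] → best response B (payoff 1)
  P1 vs Y: payoffs [1, 4, 3] → best response B (payoff 4)
  P1 vs Z: payoffs [1, 3, 2] → best response B (payoff 3)
  P2 vs A: payoffs [0, 0, 0] → best response X/Y/Z (payoff 0)
  P2 vs B: payoffs [2, 2, 3] → best response Z (payoff 3)
  P2 vs C: payoffs [0, 2, 2] → best response Y/Z (payoff 2)
Mutual best responses: (B,Z) → Nash equilibria.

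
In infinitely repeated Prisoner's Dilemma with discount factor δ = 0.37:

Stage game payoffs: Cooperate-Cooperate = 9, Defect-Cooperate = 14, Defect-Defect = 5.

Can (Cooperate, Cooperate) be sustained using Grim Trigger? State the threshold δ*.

δ* = 0.5556; since δ = 0.37 < 0.5556, cooperation cannot be sustained

Work:
For Grim Trigger:
Cooperate forever: 9/(1-δ)
Defect then punished: 14 + 5·δ/(1-δ)
Need: 9/(1-δ) ≥ 14 + 5·δ/(1-δ)
Solving: δ ≥ (T-R)/(T-P) = (14-9)/(14-5) = 0.5556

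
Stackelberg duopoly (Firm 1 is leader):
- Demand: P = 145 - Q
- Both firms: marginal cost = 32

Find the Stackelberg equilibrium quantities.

q₁* (leader) = 56.5, q₂* (follower) = 28.25

Work:
Follower's reaction: q₂ = (a - c - q₁)/2
Leader substitutes: π₁ = q₁·(a - q₁ - (a-c-q₁)/2 - c)
FOC: q₁* = (145 - 32)/2 = 56.50
Then: q₂* = (145 - 32 - 56.5)/2 = 28.25
Leader has first-mover advantage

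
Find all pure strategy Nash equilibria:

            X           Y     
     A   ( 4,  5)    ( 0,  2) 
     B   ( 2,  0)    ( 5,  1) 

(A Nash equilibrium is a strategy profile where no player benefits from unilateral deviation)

Nash equilibrium: (A, X), (B, Y)

Work:
Best responses:
  P1 vs X: payoffs [4, 2] → best response A (payoff 4)
  P1 vs Y: payoffs [0, 5] → best response B (payoff 5)
  P2 vs A: payoffs [5, 2] → best response X (payoff 5)
  P2 vs B: payoffs [0, 1] → best response Y (payoff 1)
Mutual best responses: (A,X), (B,Y) → Nash equilibria.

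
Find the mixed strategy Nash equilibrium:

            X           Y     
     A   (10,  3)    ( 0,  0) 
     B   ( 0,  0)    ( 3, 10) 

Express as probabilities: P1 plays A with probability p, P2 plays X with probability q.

p = 0.7692, q = 0.2308

Work:
Find probabilities that make opponent indifferent:
P2 chooses q to make P1 indifferent between A and B
P1 chooses p to make P2 indifferent between X and Y
Mixed NE: P1 plays (A: 0.7692, B: 0.2308), P2 plays (X: 0.2308, Y: 0.7692)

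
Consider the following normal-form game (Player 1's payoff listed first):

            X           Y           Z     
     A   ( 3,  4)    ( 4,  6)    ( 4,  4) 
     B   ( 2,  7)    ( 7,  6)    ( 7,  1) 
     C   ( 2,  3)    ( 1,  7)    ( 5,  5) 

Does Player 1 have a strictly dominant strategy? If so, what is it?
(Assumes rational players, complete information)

No strictly dominant strategy exists for Player 1

Work:
A strategy strictly dominates another if it gives a strictly higher payoff against every opponent action. Compare each pair of P1's strategies column-by-column:
  A vs B: [3 vs 2, 4 vs 7, 4 vs 7] → A does not strictly dominate B (column Y: 4 ≤ 7)
  A vs C: [3 vs 2, 4 vs 1, 4 vs 5] → A does not strictly dominate C (column Z: 4 ≤ 5)
  B vs A: [2 vs 3, 7 vs 4, 7 vs 4] → B does not strictly dominate A (column X: 2 ≤ 3)
  B vs C: [2 vs 2, 7 vs 1, 7 vs 5] → B does not strictly dominate C (column X: 2 ≤ 2)
  C vs A: [2 vs 3, 1 vs 4, 5 vs 4] → C does not strictly dominate A (column X: 2 ≤ 3)
  C vs B: [2 vs 2, 1 vs 7, 5 vs 7] → C does not strictly dominate B (column X: 2 ≤ 2)
No single strategy strictly dominates all others → no strictly dominant strategy.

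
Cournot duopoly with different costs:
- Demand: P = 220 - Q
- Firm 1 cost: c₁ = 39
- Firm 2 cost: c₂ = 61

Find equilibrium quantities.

q₁* = 67.67, q₂* = 45.67

Work:
Reaction: q₁ = (220 - 39 - q₂)/2
Reaction: q₂ = (220 - 61 - q₁)/2
Solve simultaneously:
q₁* = (220 - 2×39 + 61)/3 = 67.67
q₂* = (220 - 2×61 + 39)/3 = 45.67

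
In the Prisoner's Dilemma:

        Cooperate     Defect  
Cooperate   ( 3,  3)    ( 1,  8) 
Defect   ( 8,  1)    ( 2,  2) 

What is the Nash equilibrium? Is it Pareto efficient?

(Defect, Defect) is NE; not Pareto efficient

Work:
Defect dominates Cooperate for both players:
If P2 cooperates: Defect (8) > Cooperate (3)
If P2 defects: Defect (2) > Cooperate (1)
NE: (Defect, Defect) with payoff (2, 2)
But (Cooperate, Cooperate) = (3, 3) Pareto dominates (2, 2)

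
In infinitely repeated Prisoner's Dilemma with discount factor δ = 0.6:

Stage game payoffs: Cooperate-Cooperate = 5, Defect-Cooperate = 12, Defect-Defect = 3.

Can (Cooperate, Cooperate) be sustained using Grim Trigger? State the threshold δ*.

δ* = 0.7778; since δ = 0.6 < 0.7778, cooperation cannot be sustained

Work:
For Grim Trigger:
Cooperate forever: 5/(1-δ)
Defect then punished: 12 + 3·δ/(1-δ)
Need: 5/(1-δ) ≥ 12 + 3·δ/(1-δ)
Solving: δ ≥ (T-R)/(T-P) = (12-5)/(12-3) = 0.7778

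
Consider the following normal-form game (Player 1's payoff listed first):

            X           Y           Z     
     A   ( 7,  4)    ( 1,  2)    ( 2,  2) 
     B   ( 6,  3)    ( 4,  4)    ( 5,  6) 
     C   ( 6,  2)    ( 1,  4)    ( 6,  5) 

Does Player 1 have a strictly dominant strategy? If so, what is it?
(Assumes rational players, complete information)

No strictly dominant strategy exists for Player 1

Work:
A strategy strictly dominates another if it gives a strictly higher payoff against every opponent action. Compare each pair of P1's strategies column-by-column:
  A vs B: [7 vs 6, 1 vs 4, 2 vs 5] → A does not strictly dominate B (column Y: 1 ≤ 4)
  A vs C: [7 vs 6, 1 vs 1, 2 vs 6] → A does not strictly dominate C (column Y: 1 ≤ 1)
  B vs A: [6 vs 7, 4 vs 1, 5 vs 2] → B does not strictly dominate A (column X: 6 ≤ 7)
  B vs C: [6 vs 6, 4 vs 1, 5 vs 6] → B does not strictly dominate C (column X: 6 ≤ 6)
  C vs A: [6 vs 7, 1 vs 1, 6 vs 2] → C does not strictly dominate A (column X: 6 ≤ 7)
  C vs B: [6 vs 6, 1 vs 4, 6 vs 5] → C does not strictly dominate B (column X: 6 ≤ 6)
No single strategy strictly dominates all others → no strictly dominant strategy.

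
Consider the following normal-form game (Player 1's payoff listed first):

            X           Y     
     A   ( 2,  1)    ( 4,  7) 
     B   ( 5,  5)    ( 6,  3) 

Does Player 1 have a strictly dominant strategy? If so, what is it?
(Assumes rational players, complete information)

Yes, Player 1's strictly dominant strategy is B

Work:
A strategy strictly dominates another if it gives a strictly higher payoff against every opponent action. Compare each pair of P1's strategies column-by-column:
  A vs B: [2 vs 5, 4 vs 6] → A does not strictly dominate B (column X: 2 ≤ 5)
  B vs A: [5 vs 2, 6 vs 4] → B strictly dominates A
B strictly dominates every other strategy → strictly dominant.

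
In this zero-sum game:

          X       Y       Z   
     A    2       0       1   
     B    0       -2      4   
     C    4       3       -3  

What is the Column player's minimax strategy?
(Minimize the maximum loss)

Column should play Y, value = 3

Work:
Column player minimizes Row's maximum payoff:
Column X: max payoff to Row = 4
Column Y: max payoff to Row = 3
Column Z: max payoff to Row = 4
Minimum is 3, achieved by column Y.
Minimax strategy: Y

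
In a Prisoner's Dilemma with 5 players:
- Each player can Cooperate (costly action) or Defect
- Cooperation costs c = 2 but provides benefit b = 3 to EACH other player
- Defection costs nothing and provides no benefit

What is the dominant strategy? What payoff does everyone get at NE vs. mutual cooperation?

Dominant: Defect; NE payoff = 0; Coop payoff = 10

Work:
Defect dominates (saves cost c = 2, benefit to others is external)
NE: All defect → everyone gets 0
If all cooperate: each receives (4)×3 - 2 = 10
Social dilemma: 10 > 0 but NE gives 0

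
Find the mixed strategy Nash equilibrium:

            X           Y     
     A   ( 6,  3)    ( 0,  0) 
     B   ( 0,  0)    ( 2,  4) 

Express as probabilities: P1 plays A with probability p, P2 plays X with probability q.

p = 0.5714, q = 0.25

Work:
Find probabilities that make opponent indifferent:
P2 chooses q to make P1 indifferent between A and B
P1 chooses p to make P2 indifferent between X and Y
Mixed NE: P1 plays (A: 0.5714, B: 0.4286), P2 plays (X: 0.25, Y: 0.75)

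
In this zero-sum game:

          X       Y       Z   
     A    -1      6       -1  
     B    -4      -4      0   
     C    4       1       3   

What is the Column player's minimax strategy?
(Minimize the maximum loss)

Column should play Z, value = 3

Work:
Column player minimizes Row's maximum payoff:
Column X: max payoff to Row = 4
Column Y: max payoff to Row = 6
Column Z: max payoff to Row = 3
Minimum is 3, achieved by column Z.
Minimax strategy: Z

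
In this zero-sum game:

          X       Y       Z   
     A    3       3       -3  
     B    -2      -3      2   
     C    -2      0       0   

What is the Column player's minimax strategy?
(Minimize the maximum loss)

Column should play Z, value = 2

Work:
Column player minimizes Row's maximum payoff:
Column X: max payoff to Row = 3
Column Y: max payoff to Row = 3
Column Z: max payoff to Row = 2
Minimum is 2, achieved by column Z.
Minimax strategy: Z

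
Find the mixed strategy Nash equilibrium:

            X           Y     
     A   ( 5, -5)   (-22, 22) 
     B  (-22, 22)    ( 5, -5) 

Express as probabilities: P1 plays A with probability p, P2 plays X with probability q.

p = 0.5, q = 0.5

Work:
Find probabilities that make opponent indifferent:
P2 chooses q to make P1 indifferent between A and B
P1 chooses p to make P2 indifferent between X and Y
Mixed NE: P1 plays (A: 0.5, B: 0.5), P2 plays (X: 0.5, Y: 0.5)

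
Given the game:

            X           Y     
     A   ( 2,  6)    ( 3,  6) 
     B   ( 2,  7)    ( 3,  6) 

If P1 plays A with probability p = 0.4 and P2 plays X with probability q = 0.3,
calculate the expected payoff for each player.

E[P1] = 2.7, E[P2] = 6.18

Work:
E[P1] = p·q·π₁(A,X) + p·(1-q)·π₁(A,Y) + (1-p)·q·π₁(B,X) + (1-p)·(1-q)·π₁(B,Y)
= 0.4·0.3·2 + 0.4·0.7·3 + 0.6·0.3·2 + 0.6·0.7·3
= 2.7

E[P2] = 6.18 (similar calculation)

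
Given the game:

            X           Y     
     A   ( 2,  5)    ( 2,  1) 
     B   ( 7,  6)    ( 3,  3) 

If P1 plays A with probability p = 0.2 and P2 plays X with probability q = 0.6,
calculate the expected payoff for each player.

E[P1] = 4.72, E[P2] = 4.52

Work:
E[P1] = p·q·π₁(A,X) + p·(1-q)·π₁(A,Y) + (1-p)·q·π₁(B,X) + (1-p)·(1-q)·π₁(B,Y)
= 0.2·0.6·2 + 0.2·0.4·2 + 0.8·0.6·7 + 0.8·0.4·3
= 4.72

E[P2] = 4.52 (similar calculation)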